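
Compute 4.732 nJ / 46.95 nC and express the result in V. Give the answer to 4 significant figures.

(4.732e-9) / (46.95e-9) = 0.100788 V

0.1008 V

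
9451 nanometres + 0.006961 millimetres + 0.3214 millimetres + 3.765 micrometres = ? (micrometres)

341.577 micrometres

In micrometres:
  9451 nanometres = 9451 × 10^-3 micrometres = 9.451
  0.006961 millimetres = 0.006961 × 10^3 micrometres = 6.961
  0.3214 millimetres = 0.3214 × 10^3 micrometres = 321.4
  3.765 micrometres → 3.765
Sum: 9.451 + 6.961 + 321.4 + 3.765 = 341.577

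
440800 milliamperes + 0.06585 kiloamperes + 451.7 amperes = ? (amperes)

958.35 amperes

In amperes:
  440800 milliamperes = 440800 × 10^-3 amperes = 440.8
  0.06585 kiloamperes = 0.06585 × 10^3 amperes = 65.85
  451.7 amperes → 451.7
Sum: 440.8 + 65.85 + 451.7 = 958.35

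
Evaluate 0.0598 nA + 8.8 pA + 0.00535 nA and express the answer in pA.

73.95 pA

In pA:
  0.0598 nA = 0.0598e3 pA = 59.8
  8.8 pA → 8.8
  0.00535 nA = 0.00535e3 pA = 5.35
Sum: 59.8 + 8.8 + 5.35 = 73.95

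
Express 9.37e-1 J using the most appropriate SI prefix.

= 937e-3 J; 1e-3 is milli.

937 mJ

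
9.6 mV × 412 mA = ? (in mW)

9.6 × 10⁻³ × 412 × 10⁻³ = 3955.2 × 10⁻⁶ W

3.9552 mW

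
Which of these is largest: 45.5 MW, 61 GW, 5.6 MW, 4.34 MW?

45.5 MW = 45500000 W
61 GW = 61000000000 W
5.6 MW = 5600000 W
4.34 MW = 4340000 W

61 GW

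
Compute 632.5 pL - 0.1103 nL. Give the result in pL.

In pL:
  632.5 pL → 632.5
  0.1103 nL = 0.1103 × 10³ pL = 110.3
Difference: 632.5 - 110.3 = 522.2

522.2 pL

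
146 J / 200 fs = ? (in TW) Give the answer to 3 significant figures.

730 TW

(146) / (200 × 10⁻¹⁵) = 0.73 × 10¹⁵ W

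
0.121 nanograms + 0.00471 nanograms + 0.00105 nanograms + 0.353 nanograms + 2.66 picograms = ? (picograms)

482.42 picograms

In picograms:
  0.121 nanograms = 0.121e3 picograms = 121
  0.00471 nanograms = 0.00471e3 picograms = 4.71
  0.00105 nanograms = 0.00105e3 picograms = 1.05
  0.353 nanograms = 0.353e3 picograms = 353
  2.66 picograms → 2.66
Sum: 121 + 4.71 + 1.05 + 353 + 2.66 = 482.42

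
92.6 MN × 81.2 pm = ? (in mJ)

92.6 × 10^6 × 81.2 × 10^-12 = 7519.12 × 10^-6 J

7.51912 mJ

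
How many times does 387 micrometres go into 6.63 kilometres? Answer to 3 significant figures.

17100000

(6.63 × 10^3) / (387 × 10^-6) = 0.01713 × 10^9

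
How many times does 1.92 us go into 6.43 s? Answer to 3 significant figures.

3350000

(6.43) / (1.92 × 10⁻⁶) = 3.349 × 10⁶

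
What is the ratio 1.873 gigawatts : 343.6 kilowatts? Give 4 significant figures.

5451

(1.873 × 10^9) / (343.6 × 10^3) = 0.0054511 × 10^6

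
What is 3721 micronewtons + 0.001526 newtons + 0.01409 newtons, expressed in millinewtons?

19.337 millinewtons

In millinewtons:
  3721 micronewtons = 3721 × 10^-3 millinewtons = 3.721
  0.001526 newtons = 0.001526 × 10^3 millinewtons = 1.526
  0.01409 newtons = 0.01409 × 10^3 millinewtons = 14.09
Sum: 3.721 + 1.526 + 14.09 = 19.337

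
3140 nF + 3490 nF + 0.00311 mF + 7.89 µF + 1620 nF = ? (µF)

In µF:
  3140 nF = 3140e-3 µF = 3.14
  3490 nF = 3490e-3 µF = 3.49
  0.00311 mF = 0.00311e3 µF = 3.11
  7.89 µF → 7.89
  1620 nF = 1620e-3 µF = 1.62
Sum: 3.14 + 3.49 + 3.11 + 7.89 + 1.62 = 19.25

19.25 µF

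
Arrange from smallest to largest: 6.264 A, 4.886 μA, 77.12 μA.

6.264 A = 6.264 A
4.886 μA = 0.000004886 A
77.12 μA = 0.00007712 A

4.886 μA < 77.12 μA < 6.264 A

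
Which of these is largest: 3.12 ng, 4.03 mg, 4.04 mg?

4.04 mg

3.12 ng = 0.00000000312 g
4.03 mg = 0.00403 g
4.04 mg = 0.00404 g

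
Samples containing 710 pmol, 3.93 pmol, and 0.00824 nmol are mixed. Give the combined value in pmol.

722.17 pmol

In pmol:
  710 pmol → 710
  3.93 pmol → 3.93
  0.00824 nmol = 0.00824 × 10³ pmol = 8.24
Sum: 710 + 3.93 + 8.24 = 722.17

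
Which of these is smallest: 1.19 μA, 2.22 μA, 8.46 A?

1.19 μA

1.19 μA = 0.00000119 A
2.22 μA = 0.00000222 A
8.46 A = 8.46 A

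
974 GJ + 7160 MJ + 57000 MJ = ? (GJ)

1038.16 GJ

In GJ:
  974 GJ → 974
  7160 MJ = 7160e-3 GJ = 7.16
  57000 MJ = 57000e-3 GJ = 57
Sum: 974 + 7.16 + 57 = 1038.16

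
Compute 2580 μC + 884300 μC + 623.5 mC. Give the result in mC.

In mC:
  2580 μC = 2580 × 10^-3 mC = 2.58
  884300 μC = 884300 × 10^-3 mC = 884.3
  623.5 mC → 623.5
Sum: 2.58 + 884.3 + 623.5 = 1510.38

1510.38 mC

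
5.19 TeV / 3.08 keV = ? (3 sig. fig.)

(5.19 × 10^12) / (3.08 × 10^3) = 1.685 × 10^9

1690000000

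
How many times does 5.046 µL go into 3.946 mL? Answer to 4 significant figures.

782.0

(3.946 × 10^-3) / (5.046 × 10^-6) = 0.78201 × 10^3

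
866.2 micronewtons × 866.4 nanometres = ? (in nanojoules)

0.75047568 nanojoules

866.2 × 10^-6 × 866.4 × 10^-9 = 750475.68 × 10^-15 J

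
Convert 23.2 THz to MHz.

tera = 1e12, mega = 1e6; factor is 1e6.
23.2 × 1e6 = 23200000

23200000 MHz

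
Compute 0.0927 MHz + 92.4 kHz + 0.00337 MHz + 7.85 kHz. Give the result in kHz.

In kHz:
  0.0927 MHz = 0.0927e3 kHz = 92.7
  92.4 kHz → 92.4
  0.00337 MHz = 0.00337e3 kHz = 3.37
  7.85 kHz → 7.85
Sum: 92.7 + 92.4 + 3.37 + 7.85 = 196.32

196.32 kHz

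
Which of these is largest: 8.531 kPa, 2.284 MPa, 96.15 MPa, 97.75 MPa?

8.531 kPa = 8531 Pa
2.284 MPa = 2284000 Pa
96.15 MPa = 96150000 Pa
97.75 MPa = 97750000 Pa

97.75 MPa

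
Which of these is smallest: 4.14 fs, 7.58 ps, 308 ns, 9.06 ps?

4.14 fs

4.14 fs = 0.00000000000000414 s
7.58 ps = 0.00000000000758 s
308 ns = 0.000000308 s
9.06 ps = 0.00000000000906 s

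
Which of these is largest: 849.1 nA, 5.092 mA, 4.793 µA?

849.1 nA = 0.0000008491 A
5.092 mA = 0.005092 A
4.793 µA = 0.000004793 A

5.092 mA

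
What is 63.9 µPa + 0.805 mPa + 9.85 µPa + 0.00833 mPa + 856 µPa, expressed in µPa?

In µPa:
  63.9 µPa → 63.9
  0.805 mPa = 0.805 × 10^3 µPa = 805
  9.85 µPa → 9.85
  0.00833 mPa = 0.00833 × 10^3 µPa = 8.33
  856 µPa → 856
Sum: 63.9 + 805 + 9.85 + 8.33 + 856 = 1743.08

1743.08 µPa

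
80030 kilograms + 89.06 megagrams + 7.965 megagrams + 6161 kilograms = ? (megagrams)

183.216 megagrams

In megagrams:
  80030 kilograms = 80030e-3 megagrams = 80.03
  89.06 megagrams → 89.06
  7.965 megagrams → 7.965
  6161 kilograms = 6161e-3 megagrams = 6.161
Sum: 80.03 + 89.06 + 7.965 + 6.161 = 183.216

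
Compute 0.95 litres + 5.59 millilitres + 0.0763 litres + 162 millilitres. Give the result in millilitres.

1193.89 millilitres

In millilitres:
  0.95 litres = 0.95 × 10^3 millilitres = 950
  5.59 millilitres → 5.59
  0.0763 litres = 0.0763 × 10^3 millilitres = 76.3
  162 millilitres → 162
Sum: 950 + 5.59 + 76.3 + 162 = 1193.89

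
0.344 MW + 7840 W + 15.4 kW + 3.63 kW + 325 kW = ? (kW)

In kW:
  0.344 MW = 0.344 × 10³ kW = 344
  7840 W = 7840 × 10⁻³ kW = 7.84
  15.4 kW → 15.4
  3.63 kW → 3.63
  325 kW → 325
Sum: 344 + 7.84 + 15.4 + 3.63 + 325 = 695.87

695.87 kW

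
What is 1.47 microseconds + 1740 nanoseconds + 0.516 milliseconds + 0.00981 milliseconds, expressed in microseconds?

529.02 microseconds

In microseconds:
  1.47 microseconds → 1.47
  1740 nanoseconds = 1740 × 10⁻³ microseconds = 1.74
  0.516 milliseconds = 0.516 × 10³ microseconds = 516
  0.00981 milliseconds = 0.00981 × 10³ microseconds = 9.81
Sum: 1.47 + 1.74 + 516 + 9.81 = 529.02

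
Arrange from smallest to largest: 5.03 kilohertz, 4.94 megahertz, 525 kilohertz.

5.03 kilohertz < 525 kilohertz < 4.94 megahertz

5.03 kilohertz = 5030 hertz
4.94 megahertz = 4940000 hertz
525 kilohertz = 525000 hertz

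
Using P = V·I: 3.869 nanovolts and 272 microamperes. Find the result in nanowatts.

3.869e-9 × 272e-6 = 1052.368e-15 W

0.001052368 nanowatts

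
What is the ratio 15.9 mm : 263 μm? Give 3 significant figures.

(15.9 × 10⁻³) / (263 × 10⁻⁶) = 0.06046 × 10³

60.5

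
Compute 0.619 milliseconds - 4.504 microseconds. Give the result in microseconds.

In microseconds:
  0.619 milliseconds = 0.619 × 10^3 microseconds = 619
  4.504 microseconds → 4.504
Difference: 619 - 4.504 = 614.496

614.496 microseconds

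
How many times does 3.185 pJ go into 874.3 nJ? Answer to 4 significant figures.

(874.3 × 10⁻⁹) / (3.185 × 10⁻¹²) = 274.51 × 10³

274500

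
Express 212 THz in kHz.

212000000000 kHz

tera = 1e12, kilo = 1e3; factor is 1e9.
212 × 1e9 = 212000000000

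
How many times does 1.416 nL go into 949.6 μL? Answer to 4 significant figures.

(949.6 × 10^-6) / (1.416 × 10^-9) = 670.62 × 10^3

670600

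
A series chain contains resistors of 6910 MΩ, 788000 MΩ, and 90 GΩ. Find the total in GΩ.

In GΩ:
  6910 MΩ = 6910e-3 GΩ = 6.91
  788000 MΩ = 788000e-3 GΩ = 788
  90 GΩ → 90
Sum: 6.91 + 788 + 90 = 884.91

884.91 GΩ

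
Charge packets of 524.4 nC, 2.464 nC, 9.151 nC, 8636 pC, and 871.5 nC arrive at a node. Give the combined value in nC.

In nC:
  524.4 nC → 524.4
  2.464 nC → 2.464
  9.151 nC → 9.151
  8636 pC = 8636e-3 nC = 8.636
  871.5 nC → 871.5
Sum: 524.4 + 2.464 + 9.151 + 8.636 + 871.5 = 1416.151

1416.151 nC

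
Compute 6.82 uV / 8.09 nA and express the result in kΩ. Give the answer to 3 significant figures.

0.843 kΩ

(6.82e-6) / (8.09e-9) = 0.84302e3 Ω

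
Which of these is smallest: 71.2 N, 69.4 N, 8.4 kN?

71.2 N = 71.2 N
69.4 N = 69.4 N
8.4 kN = 8400 N

69.4 N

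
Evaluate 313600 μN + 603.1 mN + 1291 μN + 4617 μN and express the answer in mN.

922.608 mN

In mN:
  313600 μN = 313600 × 10^-3 mN = 313.6
  603.1 mN → 603.1
  1291 μN = 1291 × 10^-3 mN = 1.291
  4617 μN = 4617 × 10^-3 mN = 4.617
Sum: 313.6 + 603.1 + 1.291 + 4.617 = 922.608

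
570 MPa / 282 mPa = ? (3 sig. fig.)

(570 × 10^6) / (282 × 10^-3) = 2.021 × 10^9

2020000000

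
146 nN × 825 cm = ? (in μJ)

1.2045 μJ

146 × 10^-9 × 825 × 10^-2 = 120450 × 10^-11 J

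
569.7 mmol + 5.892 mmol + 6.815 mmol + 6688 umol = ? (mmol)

In mmol:
  569.7 mmol → 569.7
  5.892 mmol → 5.892
  6.815 mmol → 6.815
  6688 umol = 6688e-3 mmol = 6.688
Sum: 569.7 + 5.892 + 6.815 + 6.688 = 589.095

589.095 mmol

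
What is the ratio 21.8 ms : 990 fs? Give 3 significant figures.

(21.8 × 10^-3) / (990 × 10^-15) = 0.02202 × 10^12

22000000000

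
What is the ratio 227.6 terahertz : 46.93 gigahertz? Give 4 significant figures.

(227.6 × 10¹²) / (46.93 × 10⁹) = 4.8498 × 10³

4850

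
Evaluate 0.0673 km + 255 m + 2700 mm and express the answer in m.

In m:
  0.0673 km = 0.0673 × 10^3 m = 67.3
  255 m → 255
  2700 mm = 2700 × 10^-3 m = 2.7
Sum: 67.3 + 255 + 2.7 = 325

325 m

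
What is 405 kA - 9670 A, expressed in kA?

395.33 kA

In kA:
  405 kA → 405
  9670 A = 9670 × 10⁻³ kA = 9.67
Difference: 405 - 9.67 = 395.33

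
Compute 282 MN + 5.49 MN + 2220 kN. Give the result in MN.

289.71 MN

In MN:
  282 MN → 282
  5.49 MN → 5.49
  2220 kN = 2220 × 10⁻³ MN = 2.22
Sum: 282 + 5.49 + 2.22 = 289.71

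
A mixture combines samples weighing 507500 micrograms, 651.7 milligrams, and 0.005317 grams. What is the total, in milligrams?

1164.517 milligrams

In milligrams:
  507500 micrograms = 507500 × 10⁻³ milligrams = 507.5
  651.7 milligrams → 651.7
  0.005317 grams = 0.005317 × 10³ milligrams = 5.317
Sum: 507.5 + 651.7 + 5.317 = 1164.517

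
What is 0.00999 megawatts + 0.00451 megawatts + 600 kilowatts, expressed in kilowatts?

614.5 kilowatts

In kilowatts:
  0.00999 megawatts = 0.00999 × 10^3 kilowatts = 9.99
  0.00451 megawatts = 0.00451 × 10^3 kilowatts = 4.51
  600 kilowatts → 600
Sum: 9.99 + 4.51 + 600 = 614.5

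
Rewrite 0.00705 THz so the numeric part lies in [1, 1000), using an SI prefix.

= 7.05e9 Hz; 1e9 is giga.

7.05 GHz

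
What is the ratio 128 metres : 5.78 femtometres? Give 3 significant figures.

22100000000000000

(128) / (5.78 × 10^-15) = 22.15 × 10^15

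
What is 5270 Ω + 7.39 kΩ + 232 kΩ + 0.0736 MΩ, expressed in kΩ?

318.26 kΩ

In kΩ:
  5270 Ω = 5270e-3 kΩ = 5.27
  7.39 kΩ → 7.39
  232 kΩ → 232
  0.0736 MΩ = 0.0736e3 kΩ = 73.6
Sum: 5.27 + 7.39 + 232 + 73.6 = 318.26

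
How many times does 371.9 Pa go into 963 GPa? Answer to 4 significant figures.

(963 × 10⁹) / (371.9) = 2.5894 × 10⁹

2589000000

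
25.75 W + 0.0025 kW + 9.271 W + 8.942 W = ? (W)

46.463 W

In W:
  25.75 W → 25.75
  0.0025 kW = 0.0025e3 W = 2.5
  9.271 W → 9.271
  8.942 W → 8.942
Sum: 25.75 + 2.5 + 9.271 + 8.942 = 46.463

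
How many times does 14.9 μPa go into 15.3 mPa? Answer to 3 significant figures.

1030

(15.3 × 10^-3) / (14.9 × 10^-6) = 1.027 × 10^3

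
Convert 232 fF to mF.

femto = 10⁻¹⁵, milli = 10⁻³; factor is 10⁻¹².
232 × 10⁻¹² = 0.000000000232

0.000000000232 mF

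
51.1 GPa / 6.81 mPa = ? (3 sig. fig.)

7500000000000

(51.1 × 10⁹) / (6.81 × 10⁻³) = 7.504 × 10¹²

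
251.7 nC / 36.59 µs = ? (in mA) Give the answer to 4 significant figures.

(251.7 × 10^-9) / (36.59 × 10^-6) = 6.87893 × 10^-3 A

6.879 mA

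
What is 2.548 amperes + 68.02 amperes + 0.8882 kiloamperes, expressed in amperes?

958.768 amperes

In amperes:
  2.548 amperes → 2.548
  68.02 amperes → 68.02
  0.8882 kiloamperes = 0.8882e3 amperes = 888.2
Sum: 2.548 + 68.02 + 888.2 = 958.768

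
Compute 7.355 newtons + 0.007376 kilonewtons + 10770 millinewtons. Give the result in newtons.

25.501 newtons

In newtons:
  7.355 newtons → 7.355
  0.007376 kilonewtons = 0.007376e3 newtons = 7.376
  10770 millinewtons = 10770e-3 newtons = 10.77
Sum: 7.355 + 7.376 + 10.77 = 25.501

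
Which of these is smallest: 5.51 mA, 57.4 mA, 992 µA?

992 µA

5.51 mA = 0.00551 A
57.4 mA = 0.0574 A
992 µA = 0.000992 A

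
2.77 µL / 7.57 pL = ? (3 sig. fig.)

366000

(2.77 × 10⁻⁶) / (7.57 × 10⁻¹²) = 0.3659 × 10⁶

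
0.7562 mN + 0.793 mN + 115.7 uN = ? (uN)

1664.9 uN

In uN:
  0.7562 mN = 0.7562 × 10³ uN = 756.2
  0.793 mN = 0.793 × 10³ uN = 793
  115.7 uN → 115.7
Sum: 756.2 + 793 + 115.7 = 1664.9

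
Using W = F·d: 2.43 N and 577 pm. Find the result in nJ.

1.40211 nJ

2.43 × 577e-12 = 1402.11e-12 J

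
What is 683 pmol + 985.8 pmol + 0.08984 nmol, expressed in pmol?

In pmol:
  683 pmol → 683
  985.8 pmol → 985.8
  0.08984 nmol = 0.08984 × 10³ pmol = 89.84
Sum: 683 + 985.8 + 89.84 = 1758.64

1758.64 pmol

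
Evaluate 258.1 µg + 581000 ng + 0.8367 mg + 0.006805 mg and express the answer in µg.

1682.605 µg

In µg:
  258.1 µg → 258.1
  581000 ng = 581000e-3 µg = 581
  0.8367 mg = 0.8367e3 µg = 836.7
  0.006805 mg = 0.006805e3 µg = 6.805
Sum: 258.1 + 581 + 836.7 + 6.805 = 1682.605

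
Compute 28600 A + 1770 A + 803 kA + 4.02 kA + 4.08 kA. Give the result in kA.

841.47 kA

In kA:
  28600 A = 28600 × 10^-3 kA = 28.6
  1770 A = 1770 × 10^-3 kA = 1.77
  803 kA → 803
  4.02 kA → 4.02
  4.08 kA → 4.08
Sum: 28.6 + 1.77 + 803 + 4.02 + 4.08 = 841.47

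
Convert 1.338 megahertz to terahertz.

mega = 10⁶, tera = 10¹²; factor is 10⁻⁶.
1.338 × 10⁻⁶ = 0.000001338

0.000001338 terahertz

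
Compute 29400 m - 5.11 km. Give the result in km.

24.29 km

In km:
  29400 m = 29400 × 10^-3 km = 29.4
  5.11 km → 5.11
Difference: 29.4 - 5.11 = 24.29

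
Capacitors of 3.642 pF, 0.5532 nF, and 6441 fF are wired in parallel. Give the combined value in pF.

563.283 pF

In pF:
  3.642 pF → 3.642
  0.5532 nF = 0.5532 × 10^3 pF = 553.2
  6441 fF = 6441 × 10^-3 pF = 6.441
Sum: 3.642 + 553.2 + 6.441 = 563.283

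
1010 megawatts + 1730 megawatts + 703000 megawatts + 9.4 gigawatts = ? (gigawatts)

In gigawatts:
  1010 megawatts = 1010e-3 gigawatts = 1.01
  1730 megawatts = 1730e-3 gigawatts = 1.73
  703000 megawatts = 703000e-3 gigawatts = 703
  9.4 gigawatts → 9.4
Sum: 1.01 + 1.73 + 703 + 9.4 = 715.14

715.14 gigawatts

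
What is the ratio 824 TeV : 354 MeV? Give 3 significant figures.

(824 × 10^12) / (354 × 10^6) = 2.328 × 10^6

2330000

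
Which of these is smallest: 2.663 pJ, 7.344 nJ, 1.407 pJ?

1.407 pJ

2.663 pJ = 0.000000000002663 J
7.344 nJ = 0.000000007344 J
1.407 pJ = 0.000000000001407 J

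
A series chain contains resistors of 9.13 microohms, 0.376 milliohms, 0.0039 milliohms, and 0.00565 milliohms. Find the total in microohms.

In microohms:
  9.13 microohms → 9.13
  0.376 milliohms = 0.376 × 10^3 microohms = 376
  0.0039 milliohms = 0.0039 × 10^3 microohms = 3.9
  0.00565 milliohms = 0.00565 × 10^3 microohms = 5.65
Sum: 9.13 + 376 + 3.9 + 5.65 = 394.68

394.68 microohms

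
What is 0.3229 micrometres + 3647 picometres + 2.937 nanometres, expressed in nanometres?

In nanometres:
  0.3229 micrometres = 0.3229 × 10³ nanometres = 322.9
  3647 picometres = 3647 × 10⁻³ nanometres = 3.647
  2.937 nanometres → 2.937
Sum: 322.9 + 3.647 + 2.937 = 329.484

329.484 nanometres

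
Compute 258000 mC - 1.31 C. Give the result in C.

In C:
  258000 mC = 258000 × 10^-3 C = 258
  1.31 C → 1.31
Difference: 258 - 1.31 = 256.69

256.69 C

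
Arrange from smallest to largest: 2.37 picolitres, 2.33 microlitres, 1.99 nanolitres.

2.37 picolitres = 0.00000000000237 litres
2.33 microlitres = 0.00000233 litres
1.99 nanolitres = 0.00000000199 litres

2.37 picolitres < 1.99 nanolitres < 2.33 microlitres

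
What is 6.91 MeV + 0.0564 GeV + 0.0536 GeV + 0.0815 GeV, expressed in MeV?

In MeV:
  6.91 MeV → 6.91
  0.0564 GeV = 0.0564e3 MeV = 56.4
  0.0536 GeV = 0.0536e3 MeV = 53.6
  0.0815 GeV = 0.0815e3 MeV = 81.5
Sum: 6.91 + 56.4 + 53.6 + 81.5 = 198.41

198.41 MeV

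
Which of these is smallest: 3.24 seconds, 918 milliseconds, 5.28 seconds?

918 milliseconds

3.24 seconds = 3.24 seconds
918 milliseconds = 0.918 seconds
5.28 seconds = 5.28 seconds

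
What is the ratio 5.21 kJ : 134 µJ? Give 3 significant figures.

(5.21 × 10^3) / (134 × 10^-6) = 0.03888 × 10^9

38900000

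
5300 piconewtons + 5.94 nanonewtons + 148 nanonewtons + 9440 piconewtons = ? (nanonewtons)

168.68 nanonewtons

In nanonewtons:
  5300 piconewtons = 5300 × 10⁻³ nanonewtons = 5.3
  5.94 nanonewtons → 5.94
  148 nanonewtons → 148
  9440 piconewtons = 9440 × 10⁻³ nanonewtons = 9.44
Sum: 5.3 + 5.94 + 148 + 9.44 = 168.68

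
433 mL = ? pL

433000000000 pL

milli = 10^-3, pico = 10^-12; factor is 10^9.
433 × 10^9 = 433000000000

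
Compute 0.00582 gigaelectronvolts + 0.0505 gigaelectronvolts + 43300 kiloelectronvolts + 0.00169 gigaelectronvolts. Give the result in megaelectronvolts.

In megaelectronvolts:
  0.00582 gigaelectronvolts = 0.00582 × 10^3 megaelectronvolts = 5.82
  0.0505 gigaelectronvolts = 0.0505 × 10^3 megaelectronvolts = 50.5
  43300 kiloelectronvolts = 43300 × 10^-3 megaelectronvolts = 43.3
  0.00169 gigaelectronvolts = 0.00169 × 10^3 megaelectronvolts = 1.69
Sum: 5.82 + 50.5 + 43.3 + 1.69 = 101.31

101.31 megaelectronvolts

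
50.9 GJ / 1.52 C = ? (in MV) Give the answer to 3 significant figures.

(50.9e9) / (1.52) = 33.487e9 V

33500 MV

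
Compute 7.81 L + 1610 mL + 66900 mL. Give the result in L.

In L:
  7.81 L → 7.81
  1610 mL = 1610 × 10⁻³ L = 1.61
  66900 mL = 66900 × 10⁻³ L = 66.9
Sum: 7.81 + 1.61 + 66.9 = 76.32

76.32 L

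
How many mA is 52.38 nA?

0.00005238 mA

nano = 10^-9, milli = 10^-3; factor is 10^-6.
52.38 × 10^-6 = 0.00005238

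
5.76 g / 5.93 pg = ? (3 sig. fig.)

971000000000

(5.76) / (5.93e-12) = 0.9713e12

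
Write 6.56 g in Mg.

(no prefix) = 10^0, mega = 10^6; factor is 10^-6.
6.56 × 10^-6 = 0.00000656

0.00000656 Mg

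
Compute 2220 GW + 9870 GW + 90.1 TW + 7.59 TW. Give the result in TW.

109.78 TW

In TW:
  2220 GW = 2220 × 10⁻³ TW = 2.22
  9870 GW = 9870 × 10⁻³ TW = 9.87
  90.1 TW → 90.1
  7.59 TW → 7.59
Sum: 2.22 + 9.87 + 90.1 + 7.59 = 109.78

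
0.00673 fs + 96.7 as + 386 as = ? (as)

489.43 as

In as:
  0.00673 fs = 0.00673e3 as = 6.73
  96.7 as → 96.7
  386 as → 386
Sum: 6.73 + 96.7 + 386 = 489.43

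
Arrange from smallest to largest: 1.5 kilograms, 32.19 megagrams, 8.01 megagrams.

1.5 kilograms = 1500 grams
32.19 megagrams = 32190000 grams
8.01 megagrams = 8010000 grams

1.5 kilograms < 8.01 megagrams < 32.19 megagrams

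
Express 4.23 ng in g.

nano = 1e-9, (no prefix) = 1e0; factor is 1e-9.
4.23 × 1e-9 = 0.00000000423

0.00000000423 g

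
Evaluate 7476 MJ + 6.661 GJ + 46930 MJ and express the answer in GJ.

61.067 GJ

In GJ:
  7476 MJ = 7476 × 10^-3 GJ = 7.476
  6.661 GJ → 6.661
  46930 MJ = 46930 × 10^-3 GJ = 46.93
Sum: 7.476 + 6.661 + 46.93 = 61.067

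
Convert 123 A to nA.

(no prefix) = 1e0, nano = 1e-9; factor is 1e9.
123 × 1e9 = 123000000000

123000000000 nA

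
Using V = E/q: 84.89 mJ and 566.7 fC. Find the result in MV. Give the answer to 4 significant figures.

149800 MV

(84.89 × 10⁻³) / (566.7 × 10⁻¹⁵) = 0.149797 × 10¹² V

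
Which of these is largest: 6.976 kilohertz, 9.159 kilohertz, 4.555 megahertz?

4.555 megahertz

6.976 kilohertz = 6976 hertz
9.159 kilohertz = 9159 hertz
4.555 megahertz = 4555000 hertz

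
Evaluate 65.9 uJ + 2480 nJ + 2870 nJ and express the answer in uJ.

71.25 uJ

In uJ:
  65.9 uJ → 65.9
  2480 nJ = 2480e-3 uJ = 2.48
  2870 nJ = 2870e-3 uJ = 2.87
Sum: 65.9 + 2.48 + 2.87 = 71.25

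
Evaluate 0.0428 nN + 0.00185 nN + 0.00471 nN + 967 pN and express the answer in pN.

In pN:
  0.0428 nN = 0.0428 × 10³ pN = 42.8
  0.00185 nN = 0.00185 × 10³ pN = 1.85
  0.00471 nN = 0.00471 × 10³ pN = 4.71
  967 pN → 967
Sum: 42.8 + 1.85 + 4.71 + 967 = 1016.36

1016.36 pN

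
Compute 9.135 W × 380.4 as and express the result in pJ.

9.135 × 380.4 × 10⁻¹⁸ = 3474.954 × 10⁻¹⁸ J

0.003474954 pJ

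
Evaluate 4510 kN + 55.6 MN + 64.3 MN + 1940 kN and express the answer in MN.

In MN:
  4510 kN = 4510e-3 MN = 4.51
  55.6 MN → 55.6
  64.3 MN → 64.3
  1940 kN = 1940e-3 MN = 1.94
Sum: 4.51 + 55.6 + 64.3 + 1.94 = 126.35

126.35 MN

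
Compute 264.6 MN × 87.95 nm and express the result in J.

23.27157 J

264.6e6 × 87.95e-9 = 23271.57e-3 J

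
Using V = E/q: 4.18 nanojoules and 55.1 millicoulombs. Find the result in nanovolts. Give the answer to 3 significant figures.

(4.18e-9) / (55.1e-3) = 0.075862e-6 V

75.9 nanovolts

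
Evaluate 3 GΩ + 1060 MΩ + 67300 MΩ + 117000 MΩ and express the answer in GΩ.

188.36 GΩ

In GΩ:
  3 GΩ → 3
  1060 MΩ = 1060 × 10⁻³ GΩ = 1.06
  67300 MΩ = 67300 × 10⁻³ GΩ = 67.3
  117000 MΩ = 117000 × 10⁻³ GΩ = 117
Sum: 3 + 1.06 + 67.3 + 117 = 188.36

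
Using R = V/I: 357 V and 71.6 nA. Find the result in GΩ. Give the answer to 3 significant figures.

4.99 GΩ

(357) / (71.6e-9) = 4.986e9 Ω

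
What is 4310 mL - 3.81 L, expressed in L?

0.5 L

In L:
  4310 mL = 4310 × 10⁻³ L = 4.31
  3.81 L → 3.81
Difference: 4.31 - 3.81 = 0.5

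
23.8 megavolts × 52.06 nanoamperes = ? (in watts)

23.8 × 10^6 × 52.06 × 10^-9 = 1239.028 × 10^-3 W

1.239028 watts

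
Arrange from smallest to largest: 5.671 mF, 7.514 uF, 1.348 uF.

1.348 uF < 7.514 uF < 5.671 mF

5.671 mF = 0.005671 F
7.514 uF = 0.000007514 F
1.348 uF = 0.000001348 F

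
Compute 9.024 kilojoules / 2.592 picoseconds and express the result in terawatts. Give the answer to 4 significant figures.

3481 terawatts

(9.024 × 10³) / (2.592 × 10⁻¹²) = 3.48148 × 10¹⁵ W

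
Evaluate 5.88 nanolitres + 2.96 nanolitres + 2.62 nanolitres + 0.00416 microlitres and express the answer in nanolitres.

In nanolitres:
  5.88 nanolitres → 5.88
  2.96 nanolitres → 2.96
  2.62 nanolitres → 2.62
  0.00416 microlitres = 0.00416 × 10^3 nanolitres = 4.16
Sum: 5.88 + 2.96 + 2.62 + 4.16 = 15.62

15.62 nanolitres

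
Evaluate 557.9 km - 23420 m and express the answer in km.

In km:
  557.9 km → 557.9
  23420 m = 23420 × 10^-3 km = 23.42
Difference: 557.9 - 23.42 = 534.48

534.48 km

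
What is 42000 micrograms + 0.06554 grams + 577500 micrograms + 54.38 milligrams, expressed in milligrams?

In milligrams:
  42000 micrograms = 42000 × 10^-3 milligrams = 42
  0.06554 grams = 0.06554 × 10^3 milligrams = 65.54
  577500 micrograms = 577500 × 10^-3 milligrams = 577.5
  54.38 milligrams → 54.38
Sum: 42 + 65.54 + 577.5 + 54.38 = 739.42

739.42 milligrams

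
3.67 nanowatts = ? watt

nano = 1e-9, (no prefix) = 1e0; factor is 1e-9.
3.67 × 1e-9 = 0.00000000367

0.00000000367 watts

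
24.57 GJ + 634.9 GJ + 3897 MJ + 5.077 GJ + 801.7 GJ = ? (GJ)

In GJ:
  24.57 GJ → 24.57
  634.9 GJ → 634.9
  3897 MJ = 3897e-3 GJ = 3.897
  5.077 GJ → 5.077
  801.7 GJ → 801.7
Sum: 24.57 + 634.9 + 3.897 + 5.077 + 801.7 = 1470.144

1470.144 GJ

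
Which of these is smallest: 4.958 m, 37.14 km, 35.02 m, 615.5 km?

4.958 m

4.958 m = 4.958 m
37.14 km = 37140 m
35.02 m = 35.02 m
615.5 km = 615500 m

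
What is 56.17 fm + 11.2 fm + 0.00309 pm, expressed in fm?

In fm:
  56.17 fm → 56.17
  11.2 fm → 11.2
  0.00309 pm = 0.00309e3 fm = 3.09
Sum: 56.17 + 11.2 + 3.09 = 70.46

70.46 fm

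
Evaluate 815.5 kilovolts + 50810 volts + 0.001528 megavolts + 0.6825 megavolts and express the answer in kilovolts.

1550.338 kilovolts

In kilovolts:
  815.5 kilovolts → 815.5
  50810 volts = 50810e-3 kilovolts = 50.81
  0.001528 megavolts = 0.001528e3 kilovolts = 1.528
  0.6825 megavolts = 0.6825e3 kilovolts = 682.5
Sum: 815.5 + 50.81 + 1.528 + 682.5 = 1550.338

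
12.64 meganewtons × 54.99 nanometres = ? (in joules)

12.64 × 10^6 × 54.99 × 10^-9 = 695.0736 × 10^-3 J

0.6950736 joules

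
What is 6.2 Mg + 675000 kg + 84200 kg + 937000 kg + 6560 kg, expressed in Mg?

In Mg:
  6.2 Mg → 6.2
  675000 kg = 675000 × 10^-3 Mg = 675
  84200 kg = 84200 × 10^-3 Mg = 84.2
  937000 kg = 937000 × 10^-3 Mg = 937
  6560 kg = 6560 × 10^-3 Mg = 6.56
Sum: 6.2 + 675 + 84.2 + 937 + 6.56 = 1708.96

1708.96 Mg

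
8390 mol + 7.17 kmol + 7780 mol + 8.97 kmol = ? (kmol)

32.31 kmol

In kmol:
  8390 mol = 8390 × 10^-3 kmol = 8.39
  7.17 kmol → 7.17
  7780 mol = 7780 × 10^-3 kmol = 7.78
  8.97 kmol → 8.97
Sum: 8.39 + 7.17 + 7.78 + 8.97 = 32.31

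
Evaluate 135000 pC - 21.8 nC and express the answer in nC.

In nC:
  135000 pC = 135000e-3 nC = 135
  21.8 nC → 21.8
Difference: 135 - 21.8 = 113.2

113.2 nC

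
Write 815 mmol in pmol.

815000000000 pmol

milli = 1e-3, pico = 1e-12; factor is 1e9.
815 × 1e9 = 815000000000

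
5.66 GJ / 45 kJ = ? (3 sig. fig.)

(5.66e9) / (45e3) = 0.1258e6

126000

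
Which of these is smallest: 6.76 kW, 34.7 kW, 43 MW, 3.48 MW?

6.76 kW = 6760 W
34.7 kW = 34700 W
43 MW = 43000000 W
3.48 MW = 3480000 W

6.76 kW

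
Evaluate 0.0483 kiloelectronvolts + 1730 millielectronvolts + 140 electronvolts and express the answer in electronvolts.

In electronvolts:
  0.0483 kiloelectronvolts = 0.0483e3 electronvolts = 48.3
  1730 millielectronvolts = 1730e-3 electronvolts = 1.73
  140 electronvolts → 140
Sum: 48.3 + 1.73 + 140 = 190.03

190.03 electronvolts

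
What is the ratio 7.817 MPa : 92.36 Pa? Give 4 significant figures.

84640

(7.817 × 10^6) / (92.36) = 0.084636 × 10^6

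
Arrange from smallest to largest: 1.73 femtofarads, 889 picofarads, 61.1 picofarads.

1.73 femtofarads = 0.00000000000000173 farads
889 picofarads = 0.000000000889 farads
61.1 picofarads = 0.0000000000611 farads

1.73 femtofarads < 61.1 picofarads < 889 picofarads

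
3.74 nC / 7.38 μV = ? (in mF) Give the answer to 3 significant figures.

(3.74e-9) / (7.38e-6) = 0.50678e-3 F

0.507 mF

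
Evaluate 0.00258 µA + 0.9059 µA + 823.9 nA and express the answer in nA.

In nA:
  0.00258 µA = 0.00258 × 10^3 nA = 2.58
  0.9059 µA = 0.9059 × 10^3 nA = 905.9
  823.9 nA → 823.9
Sum: 2.58 + 905.9 + 823.9 = 1732.38

1732.38 nA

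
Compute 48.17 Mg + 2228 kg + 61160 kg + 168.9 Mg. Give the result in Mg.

In Mg:
  48.17 Mg → 48.17
  2228 kg = 2228 × 10^-3 Mg = 2.228
  61160 kg = 61160 × 10^-3 Mg = 61.16
  168.9 Mg → 168.9
Sum: 48.17 + 2.228 + 61.16 + 168.9 = 280.458

280.458 Mg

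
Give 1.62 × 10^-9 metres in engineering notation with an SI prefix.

= 1.62 × 10^-9 metres; 10^-9 is nano.

1.62 nanometres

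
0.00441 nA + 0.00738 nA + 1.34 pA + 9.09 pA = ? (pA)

22.22 pA

In pA:
  0.00441 nA = 0.00441e3 pA = 4.41
  0.00738 nA = 0.00738e3 pA = 7.38
  1.34 pA → 1.34
  9.09 pA → 9.09
Sum: 4.41 + 7.38 + 1.34 + 9.09 = 22.22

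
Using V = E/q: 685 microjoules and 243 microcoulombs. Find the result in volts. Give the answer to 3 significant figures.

2.82 volts

(685 × 10^-6) / (243 × 10^-6) = 2.8189 V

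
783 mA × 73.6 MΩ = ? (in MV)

783e-3 × 73.6e6 = 57628.8e3 V

57.6288 MV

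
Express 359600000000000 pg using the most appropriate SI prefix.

359.6 g

= 359.6 g; mantissa already in [1, 1000).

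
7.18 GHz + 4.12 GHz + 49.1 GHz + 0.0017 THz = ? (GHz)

62.1 GHz

In GHz:
  7.18 GHz → 7.18
  4.12 GHz → 4.12
  49.1 GHz → 49.1
  0.0017 THz = 0.0017 × 10³ GHz = 1.7
Sum: 7.18 + 4.12 + 49.1 + 1.7 = 62.1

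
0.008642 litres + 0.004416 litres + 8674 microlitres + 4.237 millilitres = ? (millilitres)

In millilitres:
  0.008642 litres = 0.008642 × 10³ millilitres = 8.642
  0.004416 litres = 0.004416 × 10³ millilitres = 4.416
  8674 microlitres = 8674 × 10⁻³ millilitres = 8.674
  4.237 millilitres → 4.237
Sum: 8.642 + 4.416 + 8.674 + 4.237 = 25.969

25.969 millilitres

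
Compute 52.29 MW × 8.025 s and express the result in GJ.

52.29 × 10⁶ × 8.025 = 419.62725 × 10⁶ J

0.41962725 GJ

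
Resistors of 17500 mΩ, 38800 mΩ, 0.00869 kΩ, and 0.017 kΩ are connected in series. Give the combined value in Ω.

81.99 Ω

In Ω:
  17500 mΩ = 17500e-3 Ω = 17.5
  38800 mΩ = 38800e-3 Ω = 38.8
  0.00869 kΩ = 0.00869e3 Ω = 8.69
  0.017 kΩ = 0.017e3 Ω = 17
Sum: 17.5 + 38.8 + 8.69 + 17 = 81.99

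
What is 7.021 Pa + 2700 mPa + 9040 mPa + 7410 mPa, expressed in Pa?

In Pa:
  7.021 Pa → 7.021
  2700 mPa = 2700e-3 Pa = 2.7
  9040 mPa = 9040e-3 Pa = 9.04
  7410 mPa = 7410e-3 Pa = 7.41
Sum: 7.021 + 2.7 + 9.04 + 7.41 = 26.171

26.171 Pa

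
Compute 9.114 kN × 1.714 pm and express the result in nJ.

15.621396 nJ

9.114 × 10³ × 1.714 × 10⁻¹² = 15.621396 × 10⁻⁹ J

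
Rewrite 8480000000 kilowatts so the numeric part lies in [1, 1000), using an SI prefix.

= 8.48e12 watts; 1e12 is tera.

8.48 terawatts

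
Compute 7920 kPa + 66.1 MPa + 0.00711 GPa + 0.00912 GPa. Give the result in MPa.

In MPa:
  7920 kPa = 7920 × 10^-3 MPa = 7.92
  66.1 MPa → 66.1
  0.00711 GPa = 0.00711 × 10^3 MPa = 7.11
  0.00912 GPa = 0.00912 × 10^3 MPa = 9.12
Sum: 7.92 + 66.1 + 7.11 + 9.12 = 90.25

90.25 MPa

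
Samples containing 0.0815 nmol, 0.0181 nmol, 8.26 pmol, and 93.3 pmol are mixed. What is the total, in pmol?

201.16 pmol

In pmol:
  0.0815 nmol = 0.0815 × 10³ pmol = 81.5
  0.0181 nmol = 0.0181 × 10³ pmol = 18.1
  8.26 pmol → 8.26
  93.3 pmol → 93.3
Sum: 81.5 + 18.1 + 8.26 + 93.3 = 201.16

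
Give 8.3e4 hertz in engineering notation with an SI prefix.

= 83e3 hertz; 1e3 is kilo.

83 kilohertz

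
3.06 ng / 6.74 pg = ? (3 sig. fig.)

454

(3.06 × 10⁻⁹) / (6.74 × 10⁻¹²) = 0.454 × 10³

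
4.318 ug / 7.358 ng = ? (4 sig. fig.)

586.8

(4.318 × 10^-6) / (7.358 × 10^-9) = 0.58684 × 10^3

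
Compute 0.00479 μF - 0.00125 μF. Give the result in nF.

In nF:
  0.00479 μF = 0.00479 × 10³ nF = 4.79
  0.00125 μF = 0.00125 × 10³ nF = 1.25
Difference: 4.79 - 1.25 = 3.54

3.54 nF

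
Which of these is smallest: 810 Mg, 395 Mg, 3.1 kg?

810 Mg = 810000000 g
395 Mg = 395000000 g
3.1 kg = 3100 g

3.1 kg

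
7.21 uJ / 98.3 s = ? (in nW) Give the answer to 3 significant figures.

73.3 nW

(7.21 × 10^-6) / (98.3) = 0.073347 × 10^-6 W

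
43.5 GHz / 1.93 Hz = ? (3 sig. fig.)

(43.5e9) / (1.93) = 22.54e9

22500000000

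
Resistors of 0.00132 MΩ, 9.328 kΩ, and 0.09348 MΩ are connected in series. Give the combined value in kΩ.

104.128 kΩ

In kΩ:
  0.00132 MΩ = 0.00132e3 kΩ = 1.32
  9.328 kΩ → 9.328
  0.09348 MΩ = 0.09348e3 kΩ = 93.48
Sum: 1.32 + 9.328 + 93.48 = 104.128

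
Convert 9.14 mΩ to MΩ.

0.00000000914 MΩ

milli = 10^-3, mega = 10^6; factor is 10^-9.
9.14 × 10^-9 = 0.00000000914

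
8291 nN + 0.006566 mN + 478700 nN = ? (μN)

493.557 μN

In μN:
  8291 nN = 8291e-3 μN = 8.291
  0.006566 mN = 0.006566e3 μN = 6.566
  478700 nN = 478700e-3 μN = 478.7
Sum: 8.291 + 6.566 + 478.7 = 493.557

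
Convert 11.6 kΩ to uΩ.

11600000000 uΩ

kilo = 1e3, micro = 1e-6; factor is 1e9.
11.6 × 1e9 = 11600000000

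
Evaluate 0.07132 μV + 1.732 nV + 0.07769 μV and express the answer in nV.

In nV:
  0.07132 μV = 0.07132 × 10^3 nV = 71.32
  1.732 nV → 1.732
  0.07769 μV = 0.07769 × 10^3 nV = 77.69
Sum: 71.32 + 1.732 + 77.69 = 150.742

150.742 nV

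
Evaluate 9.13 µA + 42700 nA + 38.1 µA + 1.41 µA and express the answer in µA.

91.34 µA

In µA:
  9.13 µA → 9.13
  42700 nA = 42700 × 10⁻³ µA = 42.7
  38.1 µA → 38.1
  1.41 µA → 1.41
Sum: 9.13 + 42.7 + 38.1 + 1.41 = 91.34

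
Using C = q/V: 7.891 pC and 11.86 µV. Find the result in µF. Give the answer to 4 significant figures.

0.6653 µF

(7.891e-12) / (11.86e-6) = 0.665346e-6 F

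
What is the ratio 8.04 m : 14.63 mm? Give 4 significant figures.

549.6

(8.04) / (14.63 × 10^-3) = 0.54956 × 10^3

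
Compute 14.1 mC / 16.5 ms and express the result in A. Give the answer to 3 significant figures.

0.855 A

(14.1 × 10^-3) / (16.5 × 10^-3) = 0.85455 A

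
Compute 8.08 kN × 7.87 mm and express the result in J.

8.08e3 × 7.87e-3 = 63.5896 J

63.5896 J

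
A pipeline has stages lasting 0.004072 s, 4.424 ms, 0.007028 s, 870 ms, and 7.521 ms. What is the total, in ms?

893.045 ms

In ms:
  0.004072 s = 0.004072e3 ms = 4.072
  4.424 ms → 4.424
  0.007028 s = 0.007028e3 ms = 7.028
  870 ms → 870
  7.521 ms → 7.521
Sum: 4.072 + 4.424 + 7.028 + 870 + 7.521 = 893.045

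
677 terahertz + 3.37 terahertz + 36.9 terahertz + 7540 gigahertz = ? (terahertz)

724.81 terahertz

In terahertz:
  677 terahertz → 677
  3.37 terahertz → 3.37
  36.9 terahertz → 36.9
  7540 gigahertz = 7540 × 10⁻³ terahertz = 7.54
Sum: 677 + 3.37 + 36.9 + 7.54 = 724.81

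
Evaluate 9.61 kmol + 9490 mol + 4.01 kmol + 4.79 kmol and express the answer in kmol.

In kmol:
  9.61 kmol → 9.61
  9490 mol = 9490 × 10^-3 kmol = 9.49
  4.01 kmol → 4.01
  4.79 kmol → 4.79
Sum: 9.61 + 9.49 + 4.01 + 4.79 = 27.9

27.9 kmol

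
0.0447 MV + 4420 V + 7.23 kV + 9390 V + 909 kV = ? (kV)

In kV:
  0.0447 MV = 0.0447 × 10^3 kV = 44.7
  4420 V = 4420 × 10^-3 kV = 4.42
  7.23 kV → 7.23
  9390 V = 9390 × 10^-3 kV = 9.39
  909 kV → 909
Sum: 44.7 + 4.42 + 7.23 + 9.39 + 909 = 974.74

974.74 kV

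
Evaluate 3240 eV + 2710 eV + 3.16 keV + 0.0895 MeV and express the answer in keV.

In keV:
  3240 eV = 3240 × 10⁻³ keV = 3.24
  2710 eV = 2710 × 10⁻³ keV = 2.71
  3.16 keV → 3.16
  0.0895 MeV = 0.0895 × 10³ keV = 89.5
Sum: 3.24 + 2.71 + 3.16 + 89.5 = 98.61

98.61 keV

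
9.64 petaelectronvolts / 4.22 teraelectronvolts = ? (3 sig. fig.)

2280

(9.64e15) / (4.22e12) = 2.284e3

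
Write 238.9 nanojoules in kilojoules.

0.0000000002389 kilojoules

nano = 1e-9, kilo = 1e3; factor is 1e-12.
238.9 × 1e-12 = 0.0000000002389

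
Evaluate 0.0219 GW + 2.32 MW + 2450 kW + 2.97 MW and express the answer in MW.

In MW:
  0.0219 GW = 0.0219e3 MW = 21.9
  2.32 MW → 2.32
  2450 kW = 2450e-3 MW = 2.45
  2.97 MW → 2.97
Sum: 21.9 + 2.32 + 2.45 + 2.97 = 29.64

29.64 MW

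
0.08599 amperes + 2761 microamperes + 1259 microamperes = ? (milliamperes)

In milliamperes:
  0.08599 amperes = 0.08599 × 10³ milliamperes = 85.99
  2761 microamperes = 2761 × 10⁻³ milliamperes = 2.761
  1259 microamperes = 1259 × 10⁻³ milliamperes = 1.259
Sum: 85.99 + 2.761 + 1.259 = 90.01

90.01 milliamperes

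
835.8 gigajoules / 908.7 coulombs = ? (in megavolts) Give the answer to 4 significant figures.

(835.8 × 10^9) / (908.7) = 0.919776 × 10^9 V

919.8 megavolts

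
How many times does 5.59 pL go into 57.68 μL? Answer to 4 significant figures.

(57.68e-6) / (5.59e-12) = 10.318e6

10320000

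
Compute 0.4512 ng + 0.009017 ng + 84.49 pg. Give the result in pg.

544.707 pg

In pg:
  0.4512 ng = 0.4512 × 10³ pg = 451.2
  0.009017 ng = 0.009017 × 10³ pg = 9.017
  84.49 pg → 84.49
Sum: 451.2 + 9.017 + 84.49 = 544.707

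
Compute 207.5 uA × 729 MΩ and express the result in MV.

207.5e-6 × 729e6 = 151267.5 V

0.1512675 MV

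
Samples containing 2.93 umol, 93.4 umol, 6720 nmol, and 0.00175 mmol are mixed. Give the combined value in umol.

104.8 umol

In umol:
  2.93 umol → 2.93
  93.4 umol → 93.4
  6720 nmol = 6720 × 10^-3 umol = 6.72
  0.00175 mmol = 0.00175 × 10^3 umol = 1.75
Sum: 2.93 + 93.4 + 6.72 + 1.75 = 104.8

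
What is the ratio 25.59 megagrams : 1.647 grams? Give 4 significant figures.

(25.59e6) / (1.647) = 15.537e6

15540000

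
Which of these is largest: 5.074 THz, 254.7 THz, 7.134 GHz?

254.7 THz

5.074 THz = 5074000000000 Hz
254.7 THz = 254700000000000 Hz
7.134 GHz = 7134000000 Hz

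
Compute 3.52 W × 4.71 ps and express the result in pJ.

3.52 × 4.71 × 10⁻¹² = 16.5792 × 10⁻¹² J

16.5792 pJ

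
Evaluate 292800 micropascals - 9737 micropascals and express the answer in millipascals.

In millipascals:
  292800 micropascals = 292800e-3 millipascals = 292.8
  9737 micropascals = 9737e-3 millipascals = 9.737
Difference: 292.8 - 9.737 = 283.063

283.063 millipascals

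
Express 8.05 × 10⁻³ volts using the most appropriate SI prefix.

= 8.05 × 10⁻³ volts; 10⁻³ is milli.

8.05 millivolts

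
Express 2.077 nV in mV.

0.000002077 mV

nano = 1e-9, milli = 1e-3; factor is 1e-6.
2.077 × 1e-6 = 0.000002077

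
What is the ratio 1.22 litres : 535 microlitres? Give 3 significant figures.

(1.22) / (535e-6) = 0.00228e6

2280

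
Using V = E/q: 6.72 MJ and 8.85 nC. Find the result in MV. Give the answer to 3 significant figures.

759000000 MV

(6.72 × 10⁶) / (8.85 × 10⁻⁹) = 0.75932 × 10¹⁵ V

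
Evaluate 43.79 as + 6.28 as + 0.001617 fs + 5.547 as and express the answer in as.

In as:
  43.79 as → 43.79
  6.28 as → 6.28
  0.001617 fs = 0.001617 × 10³ as = 1.617
  5.547 as → 5.547
Sum: 43.79 + 6.28 + 1.617 + 5.547 = 57.234

57.234 as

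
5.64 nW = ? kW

0.00000000000564 kW

nano = 10⁻⁹, kilo = 10³; factor is 10⁻¹².
5.64 × 10⁻¹² = 0.00000000000564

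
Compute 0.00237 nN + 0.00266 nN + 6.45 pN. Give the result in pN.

In pN:
  0.00237 nN = 0.00237 × 10³ pN = 2.37
  0.00266 nN = 0.00266 × 10³ pN = 2.66
  6.45 pN → 6.45
Sum: 2.37 + 2.66 + 6.45 = 11.48

11.48 pN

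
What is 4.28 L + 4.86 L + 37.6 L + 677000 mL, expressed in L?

In L:
  4.28 L → 4.28
  4.86 L → 4.86
  37.6 L → 37.6
  677000 mL = 677000 × 10^-3 L = 677
Sum: 4.28 + 4.86 + 37.6 + 677 = 723.74

723.74 L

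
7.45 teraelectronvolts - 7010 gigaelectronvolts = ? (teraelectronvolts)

In teraelectronvolts:
  7.45 teraelectronvolts → 7.45
  7010 gigaelectronvolts = 7010e-3 teraelectronvolts = 7.01
Difference: 7.45 - 7.01 = 0.44

0.44 teraelectronvolts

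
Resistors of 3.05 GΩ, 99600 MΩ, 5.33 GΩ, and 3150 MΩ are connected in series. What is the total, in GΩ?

In GΩ:
  3.05 GΩ → 3.05
  99600 MΩ = 99600e-3 GΩ = 99.6
  5.33 GΩ → 5.33
  3150 MΩ = 3150e-3 GΩ = 3.15
Sum: 3.05 + 99.6 + 5.33 + 3.15 = 111.13

111.13 GΩ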